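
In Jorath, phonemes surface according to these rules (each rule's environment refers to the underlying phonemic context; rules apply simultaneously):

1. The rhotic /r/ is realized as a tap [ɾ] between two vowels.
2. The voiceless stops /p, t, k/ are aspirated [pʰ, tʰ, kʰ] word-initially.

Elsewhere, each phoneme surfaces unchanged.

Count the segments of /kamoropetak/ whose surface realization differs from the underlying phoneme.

Segments that undergo a rule: /k/ → [kʰ] (rule 2); /r/ → [ɾ] (rule 1).
All other segments surface unchanged.

2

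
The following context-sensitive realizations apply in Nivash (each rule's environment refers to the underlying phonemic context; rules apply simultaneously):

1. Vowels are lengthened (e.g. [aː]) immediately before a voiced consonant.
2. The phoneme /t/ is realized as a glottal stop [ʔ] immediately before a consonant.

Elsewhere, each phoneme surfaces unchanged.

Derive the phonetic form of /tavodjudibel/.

[taːvoːdjuːdiːbeːl]

/t/ (word-initial) fails the environment for rule 2, so it stays [t].
/a/ (between /t/ and /v/) occurs before a voiced consonant → [aː] by rule 1.
/v/ (between /a/ and /o/) is unaffected → [v].
Rule 1 applies to /o/ (between /v/ and /d/: before a voiced consonant) → [oː].
/d/ stays [d].
/j/ (between /d/ and /u/) is unaffected → [j].
/u/ (between /j/ and /d/): before a voiced consonant, so rule 1 applies → [uː].
/d/ stays [d].
/i/ (between /d/ and /b/): before a voiced consonant, so rule 1 applies → [iː].
/b/ (between /i/ and /e/) is unaffected → [b].
/e/ meets the environment for rule 1 (before a voiced consonant) → [eː].
/l/ (word-final) is unaffected → [l].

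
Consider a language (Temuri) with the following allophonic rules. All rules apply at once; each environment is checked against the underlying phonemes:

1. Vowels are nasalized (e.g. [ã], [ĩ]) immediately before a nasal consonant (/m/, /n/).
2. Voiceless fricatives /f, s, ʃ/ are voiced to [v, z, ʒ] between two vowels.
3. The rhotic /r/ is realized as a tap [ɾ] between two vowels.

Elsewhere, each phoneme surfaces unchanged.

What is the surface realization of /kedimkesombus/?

/k/ stays [k].
/e/ (between /k/ and /d/) fails the environment for rule 1, so it stays [e].
/d/ (between /e/ and /i/) is unaffected → [d].
/i/ (between /d/ and /m/): before a nasal consonant, so rule 1 applies → [ĩ].
/m/ stays [m].
/k/ stays [k].
/e/ (between /k/ and /s/) is in the target of rule 1 but the environment (before a nasal consonant) is not met → [e].
Rule 2 applies to /s/ (between /e/ and /o/: between two vowels) → [z].
Rule 1 applies to /o/ (between /s/ and /m/: before a nasal consonant) → [õ].
/m/ (between /o/ and /b/): no rule targets it → [m].
/b/ (between /m/ and /u/): no rule targets it → [b].
/u/ (between /b/ and /s/): rule 1 targets it, but not before a nasal consonant → unchanged [u].
/s/ (word-final): rule 2 targets it, but not between two vowels → unchanged [s].

[kedĩmkezõmbus]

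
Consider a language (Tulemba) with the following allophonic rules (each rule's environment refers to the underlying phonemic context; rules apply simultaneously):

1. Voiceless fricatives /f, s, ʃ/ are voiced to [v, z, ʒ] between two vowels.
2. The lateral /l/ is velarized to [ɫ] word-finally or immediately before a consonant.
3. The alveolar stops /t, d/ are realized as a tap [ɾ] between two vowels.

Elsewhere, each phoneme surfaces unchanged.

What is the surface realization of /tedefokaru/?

[teɾevokaru]

/t/ (word-initial) fails the environment for rule 3, so it stays [t].
/e/ (between /t/ and /d/): no rule targets it → [e].
/d/ (between /e/ and /e/): between two vowels, so rule 3 applies → [ɾ].
/e/ (between /d/ and /f/) is unaffected → [e].
/f/ (between /e/ and /o/): between two vowels, so rule 1 applies → [v].
/o/ (between /f/ and /k/) is unaffected → [o].
/k/ (between /o/ and /a/) is unaffected → [k].
/a/ (between /k/ and /r/) is unaffected → [a].
/r/ (between /a/ and /u/) is unaffected → [r].
/u/ stays [u].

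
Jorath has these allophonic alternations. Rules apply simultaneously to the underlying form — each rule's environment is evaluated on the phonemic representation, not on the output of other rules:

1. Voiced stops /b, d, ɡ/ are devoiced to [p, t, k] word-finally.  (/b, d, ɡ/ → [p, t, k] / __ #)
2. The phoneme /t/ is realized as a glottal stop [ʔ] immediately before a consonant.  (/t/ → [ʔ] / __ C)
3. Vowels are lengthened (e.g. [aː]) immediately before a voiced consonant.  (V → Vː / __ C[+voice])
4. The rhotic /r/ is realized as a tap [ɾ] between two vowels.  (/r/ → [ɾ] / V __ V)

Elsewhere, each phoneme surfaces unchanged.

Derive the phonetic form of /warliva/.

/w/ (word-initial): no rule targets it → [w].
Rule 3 applies to /a/ (between /w/ and /r/: before a voiced consonant) → [aː].
/r/ — between /a/ and /l/; rule 4 does not apply here → [r].
/l/ (between /r/ and /i/): no rule targets it → [l].
Rule 3 applies to /i/ (between /l/ and /v/: before a voiced consonant) → [iː].
/v/ stays [v].
/a/ (word-final) fails the environment for rule 3, so it stays [a].

[waːrliːva]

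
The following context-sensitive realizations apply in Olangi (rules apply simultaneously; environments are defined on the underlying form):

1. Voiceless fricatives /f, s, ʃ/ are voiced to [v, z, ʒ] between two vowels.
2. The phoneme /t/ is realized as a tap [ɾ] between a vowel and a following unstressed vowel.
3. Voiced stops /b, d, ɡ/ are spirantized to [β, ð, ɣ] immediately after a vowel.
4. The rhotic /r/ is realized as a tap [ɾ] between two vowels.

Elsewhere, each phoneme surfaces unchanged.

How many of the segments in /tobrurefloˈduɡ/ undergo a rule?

Segments that undergo a rule: /b/ → [β] (rule 3); /r/ → [ɾ] (rule 4); /d/ → [ð] (rule 3); /ɡ/ → [ɣ] (rule 3).
All other segments surface unchanged.

4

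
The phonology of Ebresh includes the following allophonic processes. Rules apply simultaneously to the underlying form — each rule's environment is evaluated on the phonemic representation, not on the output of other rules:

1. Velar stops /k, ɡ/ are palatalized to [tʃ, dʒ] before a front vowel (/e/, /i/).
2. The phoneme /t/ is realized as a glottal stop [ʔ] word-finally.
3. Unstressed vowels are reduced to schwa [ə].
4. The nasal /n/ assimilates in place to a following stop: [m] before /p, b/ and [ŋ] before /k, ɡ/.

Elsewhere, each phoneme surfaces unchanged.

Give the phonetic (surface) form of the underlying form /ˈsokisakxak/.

[ˈsotʃəsəkxək]

/s/ — not in any rule's target class → [s].
/o/ (between /s/ and /k/): rule 3 targets it, but not in an unstressed syllable → unchanged [o].
/k/ meets the environment for rule 1 (before a front vowel) → [tʃ].
/i/ (between /k/ and /s/): in an unstressed syllable, so rule 3 applies → [ə].
/s/ (between /i/ and /a/): no rule targets it → [s].
/a/ (between /s/ and /k/) occurs in an unstressed syllable → [ə] by rule 3.
/k/ (between /a/ and /x/) is in the target of rule 1 but the environment (before a front vowel) is not met → [k].
/x/ — not in any rule's target class → [x].
/a/ — between /x/ and /k/, in an unstressed syllable — surfaces as [ə] (rule 3).
/k/ (word-final) fails the environment for rule 1, so it stays [k].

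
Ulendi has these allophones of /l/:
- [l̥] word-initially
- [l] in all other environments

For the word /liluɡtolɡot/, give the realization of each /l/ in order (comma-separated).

[l̥], [l], [l]

Occurrence 1 (position 1): word-initially → [l̥].
Occurrence 2 (position 3): no conditioning environment matches → elsewhere allophone [l].
Occurrence 3 (position 8): no conditioning environment matches → elsewhere allophone [l].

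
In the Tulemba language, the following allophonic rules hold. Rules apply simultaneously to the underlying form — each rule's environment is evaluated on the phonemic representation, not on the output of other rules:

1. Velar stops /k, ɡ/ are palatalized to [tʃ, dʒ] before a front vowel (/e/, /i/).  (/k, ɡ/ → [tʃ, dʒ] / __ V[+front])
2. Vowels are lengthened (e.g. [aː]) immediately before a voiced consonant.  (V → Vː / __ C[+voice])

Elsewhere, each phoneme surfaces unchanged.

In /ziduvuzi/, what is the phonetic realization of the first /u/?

[uː]

/u/ meets the environment for rule 2 (before a voiced consonant) → [uː].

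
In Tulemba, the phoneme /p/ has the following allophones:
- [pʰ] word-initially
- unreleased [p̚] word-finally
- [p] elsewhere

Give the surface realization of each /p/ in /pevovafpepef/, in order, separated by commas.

[pʰ], [p], [p]

Occurrence 1 (position 1): word-initially → [pʰ].
Occurrence 2 (position 8): no conditioning environment matches → elsewhere allophone [p].
Occurrence 3 (position 10): no conditioning environment matches → elsewhere allophone [p].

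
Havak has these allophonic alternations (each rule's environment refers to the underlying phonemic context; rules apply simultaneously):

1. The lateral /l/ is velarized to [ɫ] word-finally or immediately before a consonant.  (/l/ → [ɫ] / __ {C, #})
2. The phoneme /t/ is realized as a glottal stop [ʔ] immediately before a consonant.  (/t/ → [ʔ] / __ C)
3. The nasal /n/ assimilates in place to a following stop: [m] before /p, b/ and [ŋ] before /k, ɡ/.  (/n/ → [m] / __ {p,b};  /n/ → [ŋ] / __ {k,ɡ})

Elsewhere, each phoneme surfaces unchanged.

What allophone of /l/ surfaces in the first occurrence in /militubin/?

/l/ (between /i/ and /i/) fails the environment for rule 1, so it stays [l].

[l]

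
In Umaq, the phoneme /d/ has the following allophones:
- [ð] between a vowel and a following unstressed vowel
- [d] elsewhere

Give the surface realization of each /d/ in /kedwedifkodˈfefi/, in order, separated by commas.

Occurrence 1 (position 3): no conditioning environment matches → elsewhere allophone [d].
Occurrence 2 (position 6): between a vowel and a following unstressed vowel → [ð].
Occurrence 3 (position 11): no conditioning environment matches → elsewhere allophone [d].

[d], [ð], [d]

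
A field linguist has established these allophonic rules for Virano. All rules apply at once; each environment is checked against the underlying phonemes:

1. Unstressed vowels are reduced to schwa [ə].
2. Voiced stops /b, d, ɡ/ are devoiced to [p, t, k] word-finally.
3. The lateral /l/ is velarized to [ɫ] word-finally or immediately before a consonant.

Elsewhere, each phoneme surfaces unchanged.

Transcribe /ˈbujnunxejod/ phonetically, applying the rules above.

[ˈbujnənxəjət]

/b/ (word-initial) is in the target of rule 2 but the environment (word-finally) is not met → [b].
/u/ (between /b/ and /j/) fails the environment for rule 1, so it stays [u].
Rule 1 applies to /u/ (between /n/ and /n/: in an unstressed syllable) → [ə].
/e/ — between /x/ and /j/, in an unstressed syllable — surfaces as [ə] (rule 1).
/o/ (between /j/ and /d/): in an unstressed syllable, so rule 1 applies → [ə].
/d/ (word-final) occurs word-finally → [t] by rule 2.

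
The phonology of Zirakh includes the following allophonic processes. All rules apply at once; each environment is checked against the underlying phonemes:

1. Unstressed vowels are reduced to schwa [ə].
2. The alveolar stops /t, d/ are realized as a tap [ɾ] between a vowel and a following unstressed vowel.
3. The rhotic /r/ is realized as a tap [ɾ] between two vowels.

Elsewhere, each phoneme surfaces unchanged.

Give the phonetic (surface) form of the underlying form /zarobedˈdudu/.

[zəɾəbədˈduɾə]

/z/ stays [z].
Rule 1 applies to /a/ (between /z/ and /r/: in an unstressed syllable) → [ə].
Rule 3 applies to /r/ (between /a/ and /o/: between two vowels) → [ɾ].
/o/ (between /r/ and /b/) occurs in an unstressed syllable → [ə] by rule 1.
/b/ — not in any rule's target class → [b].
/e/ meets the environment for rule 1 (in an unstressed syllable) → [ə].
/d/ — between /e/ and /d/; rule 2 does not apply here → [d].
/d/ (between /d/ and /u/): rule 2 targets it, but not between a vowel and a following unstressed vowel → unchanged [d].
/u/ (between /d/ and /d/) fails the environment for rule 1, so it stays [u].
/d/ meets the environment for rule 2 (between a vowel and a following unstressed vowel) → [ɾ].
/u/ meets the environment for rule 1 (in an unstressed syllable) → [ə].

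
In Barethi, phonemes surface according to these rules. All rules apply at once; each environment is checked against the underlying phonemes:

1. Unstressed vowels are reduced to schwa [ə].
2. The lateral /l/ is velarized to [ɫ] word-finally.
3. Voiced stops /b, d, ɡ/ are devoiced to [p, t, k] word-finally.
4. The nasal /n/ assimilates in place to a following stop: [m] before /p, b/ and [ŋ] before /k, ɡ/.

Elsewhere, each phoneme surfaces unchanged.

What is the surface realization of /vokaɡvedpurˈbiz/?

[vəkəɡvədpərˈbiz]

/o/ (between /v/ and /k/) occurs in an unstressed syllable → [ə] by rule 1.
Rule 1 applies to /a/ (between /k/ and /ɡ/: in an unstressed syllable) → [ə].
/ɡ/ (between /a/ and /v/) fails the environment for rule 3, so it stays [ɡ].
/e/ (between /v/ and /d/): in an unstressed syllable, so rule 1 applies → [ə].
/d/ — between /e/ and /p/; rule 3 does not apply here → [d].
/u/ (between /p/ and /r/) occurs in an unstressed syllable → [ə] by rule 1.
/b/ — between /r/ and /i/; rule 3 does not apply here → [b].
/i/ (between /b/ and /z/): rule 1 targets it, but not in an unstressed syllable → unchanged [i].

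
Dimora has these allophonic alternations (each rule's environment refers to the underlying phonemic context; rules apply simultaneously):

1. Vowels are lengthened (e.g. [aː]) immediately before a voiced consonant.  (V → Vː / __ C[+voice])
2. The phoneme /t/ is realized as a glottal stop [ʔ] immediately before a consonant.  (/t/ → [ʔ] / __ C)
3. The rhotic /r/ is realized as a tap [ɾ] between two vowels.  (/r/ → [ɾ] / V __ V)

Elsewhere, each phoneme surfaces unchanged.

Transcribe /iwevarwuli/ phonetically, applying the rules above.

[iːweːvaːrwuːli]

/i/ — word-initial, before a voiced consonant — surfaces as [iː] (rule 1).
/w/ (between /i/ and /e/): no rule targets it → [w].
Rule 1 applies to /e/ (between /w/ and /v/: before a voiced consonant) → [eː].
/v/ (between /e/ and /a/) is unaffected → [v].
/a/ (between /v/ and /r/) occurs before a voiced consonant → [aː] by rule 1.
/r/ (between /a/ and /w/) is in the target of rule 3 but the environment (between two vowels) is not met → [r].
/w/ (between /r/ and /u/): no rule targets it → [w].
/u/ (between /w/ and /l/): before a voiced consonant, so rule 1 applies → [uː].
/l/ stays [l].
/i/ (word-final): rule 1 targets it, but not before a voiced consonant → unchanged [i].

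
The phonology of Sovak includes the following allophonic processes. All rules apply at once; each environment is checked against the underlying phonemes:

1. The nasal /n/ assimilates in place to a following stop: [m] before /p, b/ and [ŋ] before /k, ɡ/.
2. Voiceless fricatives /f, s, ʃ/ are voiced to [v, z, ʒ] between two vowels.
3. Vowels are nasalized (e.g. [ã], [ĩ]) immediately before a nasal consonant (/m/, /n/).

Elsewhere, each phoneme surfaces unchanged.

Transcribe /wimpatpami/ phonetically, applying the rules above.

/w/ stays [w].
/i/ meets the environment for rule 3 (before a nasal consonant) → [ĩ].
/m/ — not in any rule's target class → [m].
/p/ stays [p].
/a/ — between /p/ and /t/; rule 3 does not apply here → [a].
/t/ (between /a/ and /p/): no rule targets it → [t].
/p/ — not in any rule's target class → [p].
/a/ (between /p/ and /m/): before a nasal consonant, so rule 3 applies → [ã].
/m/ — not in any rule's target class → [m].
/i/ (word-final) is in the target of rule 3 but the environment (before a nasal consonant) is not met → [i].

[wĩmpatpãmi]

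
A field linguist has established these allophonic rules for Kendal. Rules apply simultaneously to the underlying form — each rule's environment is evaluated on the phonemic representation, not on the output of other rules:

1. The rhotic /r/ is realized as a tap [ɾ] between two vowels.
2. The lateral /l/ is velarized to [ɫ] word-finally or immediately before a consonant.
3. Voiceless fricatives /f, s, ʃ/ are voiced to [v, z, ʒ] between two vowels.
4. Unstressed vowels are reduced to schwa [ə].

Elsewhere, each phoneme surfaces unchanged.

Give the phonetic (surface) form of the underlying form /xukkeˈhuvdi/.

[xəkkəˈhuvdə]

/x/ (word-initial) is unaffected → [x].
/u/ (between /x/ and /k/): in an unstressed syllable, so rule 4 applies → [ə].
/k/ (between /u/ and /k/): no rule targets it → [k].
/k/ — not in any rule's target class → [k].
/e/ meets the environment for rule 4 (in an unstressed syllable) → [ə].
/h/ stays [h].
/u/ (between /h/ and /v/): rule 4 targets it, but not in an unstressed syllable → unchanged [u].
/v/ — not in any rule's target class → [v].
/d/ — not in any rule's target class → [d].
/i/ (word-final): in an unstressed syllable, so rule 4 applies → [ə].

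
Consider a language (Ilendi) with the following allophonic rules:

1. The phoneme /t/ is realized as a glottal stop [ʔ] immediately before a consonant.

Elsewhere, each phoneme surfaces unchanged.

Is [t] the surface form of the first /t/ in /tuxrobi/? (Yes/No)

Yes

/t/ — word-initial; rule 1 does not apply here → [t].
The actual realization is [t], which matches [t].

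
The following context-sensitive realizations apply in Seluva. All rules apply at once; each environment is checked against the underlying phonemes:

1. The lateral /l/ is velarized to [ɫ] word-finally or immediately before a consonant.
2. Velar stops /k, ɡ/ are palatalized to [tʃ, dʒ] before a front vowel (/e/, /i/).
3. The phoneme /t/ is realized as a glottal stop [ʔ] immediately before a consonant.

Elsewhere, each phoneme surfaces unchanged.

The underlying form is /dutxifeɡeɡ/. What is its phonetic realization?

/d/ stays [d].
/u/ stays [u].
/t/ (between /u/ and /x/): immediately before a consonant, so rule 3 applies → [ʔ].
/x/ (between /t/ and /i/) is unaffected → [x].
/i/ (between /x/ and /f/) is unaffected → [i].
/f/ stays [f].
/e/ stays [e].
/ɡ/ (between /e/ and /e/): before a front vowel, so rule 2 applies → [dʒ].
/e/ — not in any rule's target class → [e].
/ɡ/ (word-final) is in the target of rule 2 but the environment (before a front vowel) is not met → [ɡ].

[duʔxifedʒeɡ]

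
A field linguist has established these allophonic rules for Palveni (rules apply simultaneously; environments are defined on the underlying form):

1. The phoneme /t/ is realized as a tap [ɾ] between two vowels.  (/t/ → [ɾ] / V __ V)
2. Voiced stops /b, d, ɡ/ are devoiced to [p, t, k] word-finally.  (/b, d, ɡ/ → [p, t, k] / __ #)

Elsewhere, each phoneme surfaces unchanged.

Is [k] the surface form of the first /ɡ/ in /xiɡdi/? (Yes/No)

No

/ɡ/ — between /i/ and /d/; rule 2 does not apply here → [ɡ].
The actual realization is [ɡ], not [k].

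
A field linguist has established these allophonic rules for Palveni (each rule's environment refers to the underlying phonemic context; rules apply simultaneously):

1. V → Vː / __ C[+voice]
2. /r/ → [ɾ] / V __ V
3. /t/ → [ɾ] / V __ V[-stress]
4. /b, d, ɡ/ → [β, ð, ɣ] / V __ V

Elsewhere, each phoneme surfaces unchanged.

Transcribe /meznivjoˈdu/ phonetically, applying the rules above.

[meːzniːvjoːˈðu]

/m/ stays [m].
/e/ (between /m/ and /z/) occurs before a voiced consonant → [eː] by rule 1.
/z/ — not in any rule's target class → [z].
/n/ stays [n].
/i/ meets the environment for rule 1 (before a voiced consonant) → [iː].
/v/ (between /i/ and /j/) is unaffected → [v].
/j/ stays [j].
/o/ (between /j/ and /d/) occurs before a voiced consonant → [oː] by rule 1.
Rule 4 applies to /d/ (between /o/ and /u/: between two vowels) → [ð].
/u/ (word-final) fails the environment for rule 1, so it stays [u].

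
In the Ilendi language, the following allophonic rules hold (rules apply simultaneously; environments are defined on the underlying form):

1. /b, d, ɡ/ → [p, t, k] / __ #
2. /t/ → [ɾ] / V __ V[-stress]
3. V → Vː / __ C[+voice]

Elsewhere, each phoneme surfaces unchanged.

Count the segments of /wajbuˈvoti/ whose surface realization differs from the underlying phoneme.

3

Segments that undergo a rule: /a/ → [aː] (rule 3); /u/ → [uː] (rule 3); /t/ → [ɾ] (rule 2).
All other segments surface unchanged.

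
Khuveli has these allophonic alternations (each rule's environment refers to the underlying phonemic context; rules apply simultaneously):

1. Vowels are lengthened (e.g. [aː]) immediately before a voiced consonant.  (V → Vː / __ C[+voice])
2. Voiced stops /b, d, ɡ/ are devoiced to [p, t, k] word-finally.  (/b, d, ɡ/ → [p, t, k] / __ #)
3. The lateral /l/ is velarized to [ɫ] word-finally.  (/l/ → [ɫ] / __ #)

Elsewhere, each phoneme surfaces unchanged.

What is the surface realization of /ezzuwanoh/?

Rule 1 applies to /e/ (word-initial: before a voiced consonant) → [eː].
/u/ — between /z/ and /w/, before a voiced consonant — surfaces as [uː] (rule 1).
Rule 1 applies to /a/ (between /w/ and /n/: before a voiced consonant) → [aː].
/o/ (between /n/ and /h/): rule 1 targets it, but not before a voiced consonant → unchanged [o].

[eːzzuːwaːnoh]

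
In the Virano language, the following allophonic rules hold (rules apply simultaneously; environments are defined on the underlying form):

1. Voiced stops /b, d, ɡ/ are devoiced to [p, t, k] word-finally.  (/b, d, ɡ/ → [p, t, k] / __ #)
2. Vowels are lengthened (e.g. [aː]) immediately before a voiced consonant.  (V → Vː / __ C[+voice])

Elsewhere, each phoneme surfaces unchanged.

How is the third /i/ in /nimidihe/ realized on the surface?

/i/ (between /d/ and /h/) fails the environment for rule 2, so it stays [i].

[i]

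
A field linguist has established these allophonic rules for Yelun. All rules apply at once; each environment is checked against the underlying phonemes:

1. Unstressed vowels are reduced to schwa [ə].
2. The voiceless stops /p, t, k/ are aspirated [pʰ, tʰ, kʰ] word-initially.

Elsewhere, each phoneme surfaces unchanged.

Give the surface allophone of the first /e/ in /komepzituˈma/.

[ə]

/e/ (between /m/ and /p/): in an unstressed syllable, so rule 1 applies → [ə].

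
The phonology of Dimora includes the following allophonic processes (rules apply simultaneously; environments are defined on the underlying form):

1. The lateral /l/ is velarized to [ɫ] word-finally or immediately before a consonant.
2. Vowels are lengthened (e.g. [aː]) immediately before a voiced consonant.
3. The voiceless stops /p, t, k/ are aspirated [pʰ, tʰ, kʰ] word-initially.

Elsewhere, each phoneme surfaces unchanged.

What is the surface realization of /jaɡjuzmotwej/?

/j/ (word-initial) is unaffected → [j].
/a/ — between /j/ and /ɡ/, before a voiced consonant — surfaces as [aː] (rule 2).
/ɡ/ stays [ɡ].
/j/ — not in any rule's target class → [j].
/u/ meets the environment for rule 2 (before a voiced consonant) → [uː].
/z/ — not in any rule's target class → [z].
/m/ — not in any rule's target class → [m].
/o/ (between /m/ and /t/) fails the environment for rule 2, so it stays [o].
/t/ (between /o/ and /w/) fails the environment for rule 3, so it stays [t].
/w/ stays [w].
/e/ — between /w/ and /j/, before a voiced consonant — surfaces as [eː] (rule 2).
/j/ (word-final) is unaffected → [j].

[jaːɡjuːzmotweːj]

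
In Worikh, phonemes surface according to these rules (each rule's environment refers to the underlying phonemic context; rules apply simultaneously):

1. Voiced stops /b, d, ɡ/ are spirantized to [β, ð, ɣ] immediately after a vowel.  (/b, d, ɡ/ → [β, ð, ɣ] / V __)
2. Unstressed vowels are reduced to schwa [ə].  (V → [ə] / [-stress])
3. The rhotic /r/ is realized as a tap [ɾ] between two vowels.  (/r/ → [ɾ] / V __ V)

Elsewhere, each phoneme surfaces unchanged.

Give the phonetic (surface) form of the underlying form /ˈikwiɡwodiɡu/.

[ˈikwəɣwəðəɣə]

/i/ — word-initial; rule 2 does not apply here → [i].
/i/ (between /w/ and /ɡ/) occurs in an unstressed syllable → [ə] by rule 2.
/ɡ/ — between /i/ and /w/, immediately after a vowel — surfaces as [ɣ] (rule 1).
/o/ (between /w/ and /d/) occurs in an unstressed syllable → [ə] by rule 2.
/d/ meets the environment for rule 1 (immediately after a vowel) → [ð].
/i/ — between /d/ and /ɡ/, in an unstressed syllable — surfaces as [ə] (rule 2).
/ɡ/ — between /i/ and /u/, immediately after a vowel — surfaces as [ɣ] (rule 1).
/u/ (word-final) occurs in an unstressed syllable → [ə] by rule 2.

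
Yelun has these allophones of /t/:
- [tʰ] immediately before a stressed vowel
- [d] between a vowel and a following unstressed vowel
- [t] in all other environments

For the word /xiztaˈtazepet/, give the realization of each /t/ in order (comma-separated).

[t], [tʰ], [t]

Occurrence 1 (position 4): no conditioning environment matches → elsewhere allophone [t].
Occurrence 2 (position 6): immediately before a stressed vowel → [tʰ].
Occurrence 3 (position 12): no conditioning environment matches → elsewhere allophone [t].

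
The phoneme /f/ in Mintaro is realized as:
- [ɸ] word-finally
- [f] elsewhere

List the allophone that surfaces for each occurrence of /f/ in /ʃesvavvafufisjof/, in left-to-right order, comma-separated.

[f], [f], [ɸ]

Occurrence 1 (position 9): no conditioning environment matches → elsewhere allophone [f].
Occurrence 2 (position 11): no conditioning environment matches → elsewhere allophone [f].
Occurrence 3 (position 16): word-finally → [ɸ].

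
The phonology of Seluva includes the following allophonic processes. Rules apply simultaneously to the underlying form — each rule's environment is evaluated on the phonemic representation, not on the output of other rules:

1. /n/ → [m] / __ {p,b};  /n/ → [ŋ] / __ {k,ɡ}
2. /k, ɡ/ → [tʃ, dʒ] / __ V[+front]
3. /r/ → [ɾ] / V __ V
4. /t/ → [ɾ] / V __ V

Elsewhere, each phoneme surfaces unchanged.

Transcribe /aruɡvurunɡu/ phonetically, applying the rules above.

[aɾuɡvuɾuŋɡu]

/a/ — not in any rule's target class → [a].
/r/ (between /a/ and /u/) occurs between two vowels → [ɾ] by rule 3.
/u/ — not in any rule's target class → [u].
/ɡ/ (between /u/ and /v/) is in the target of rule 2 but the environment (before a front vowel) is not met → [ɡ].
/v/ (between /ɡ/ and /u/): no rule targets it → [v].
/u/ (between /v/ and /r/): no rule targets it → [u].
/r/ meets the environment for rule 3 (between two vowels) → [ɾ].
/u/ (between /r/ and /n/): no rule targets it → [u].
/n/ — between /u/ and /ɡ/, before a labial or velar stop — surfaces as [ŋ] (rule 1).
/ɡ/ — between /n/ and /u/; rule 2 does not apply here → [ɡ].
/u/ stays [u].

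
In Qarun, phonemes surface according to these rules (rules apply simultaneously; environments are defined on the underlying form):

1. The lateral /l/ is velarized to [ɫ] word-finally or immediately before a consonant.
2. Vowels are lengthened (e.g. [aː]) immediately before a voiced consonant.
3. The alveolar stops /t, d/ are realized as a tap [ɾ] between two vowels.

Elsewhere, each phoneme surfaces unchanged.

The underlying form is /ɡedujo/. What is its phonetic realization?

Rule 2 applies to /e/ (between /ɡ/ and /d/: before a voiced consonant) → [eː].
/d/ meets the environment for rule 3 (between two vowels) → [ɾ].
/u/ meets the environment for rule 2 (before a voiced consonant) → [uː].
/o/ (word-final): rule 2 targets it, but not before a voiced consonant → unchanged [o].

[ɡeːɾuːjo]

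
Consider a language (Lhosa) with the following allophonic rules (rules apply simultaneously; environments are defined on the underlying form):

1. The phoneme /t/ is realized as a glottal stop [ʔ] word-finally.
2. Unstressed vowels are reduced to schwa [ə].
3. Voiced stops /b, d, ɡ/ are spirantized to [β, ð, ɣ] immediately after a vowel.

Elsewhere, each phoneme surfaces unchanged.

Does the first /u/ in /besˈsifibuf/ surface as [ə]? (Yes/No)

Rule 2 applies to /u/ (between /b/ and /f/: in an unstressed syllable) → [ə].
The actual realization is [ə], which matches [ə].

Yes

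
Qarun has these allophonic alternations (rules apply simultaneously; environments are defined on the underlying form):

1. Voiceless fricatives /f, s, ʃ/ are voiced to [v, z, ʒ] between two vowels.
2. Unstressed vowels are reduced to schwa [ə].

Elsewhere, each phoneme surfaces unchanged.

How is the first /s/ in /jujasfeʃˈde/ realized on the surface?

[s]

/s/ (between /a/ and /f/) is in the target of rule 1 but the environment (between two vowels) is not met → [s].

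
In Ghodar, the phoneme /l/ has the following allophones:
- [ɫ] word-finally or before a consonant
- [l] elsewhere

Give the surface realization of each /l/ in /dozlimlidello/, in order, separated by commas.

[l], [l], [ɫ], [l]

Occurrence 1 (position 4): no conditioning environment matches → elsewhere allophone [l].
Occurrence 2 (position 7): no conditioning environment matches → elsewhere allophone [l].
Occurrence 3 (position 11): word-finally or before a consonant → [ɫ].
Occurrence 4 (position 12): no conditioning environment matches → elsewhere allophone [l].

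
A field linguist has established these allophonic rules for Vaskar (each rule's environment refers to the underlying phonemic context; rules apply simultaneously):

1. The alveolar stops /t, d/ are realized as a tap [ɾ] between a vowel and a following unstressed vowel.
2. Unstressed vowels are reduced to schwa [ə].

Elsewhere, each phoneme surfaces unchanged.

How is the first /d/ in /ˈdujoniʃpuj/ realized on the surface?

/d/ — word-initial; rule 1 does not apply here → [d].

[d]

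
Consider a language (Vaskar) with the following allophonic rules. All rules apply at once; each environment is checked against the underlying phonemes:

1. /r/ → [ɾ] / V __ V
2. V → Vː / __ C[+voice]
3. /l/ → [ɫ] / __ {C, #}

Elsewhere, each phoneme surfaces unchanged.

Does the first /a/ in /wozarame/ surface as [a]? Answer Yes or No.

No

/a/ (between /z/ and /r/) occurs before a voiced consonant → [aː] by rule 2.
The actual realization is [aː], not [a].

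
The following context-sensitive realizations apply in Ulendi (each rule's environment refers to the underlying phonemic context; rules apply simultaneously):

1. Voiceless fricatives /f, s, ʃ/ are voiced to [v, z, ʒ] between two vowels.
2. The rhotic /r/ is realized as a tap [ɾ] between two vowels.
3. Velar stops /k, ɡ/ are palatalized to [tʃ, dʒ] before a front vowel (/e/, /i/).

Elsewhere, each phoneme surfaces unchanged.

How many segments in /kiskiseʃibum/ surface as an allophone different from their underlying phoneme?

Segments that undergo a rule: /k/ → [tʃ] (rule 3); /k/ → [tʃ] (rule 3); /s/ → [z] (rule 1); /ʃ/ → [ʒ] (rule 1).
All other segments surface unchanged.

4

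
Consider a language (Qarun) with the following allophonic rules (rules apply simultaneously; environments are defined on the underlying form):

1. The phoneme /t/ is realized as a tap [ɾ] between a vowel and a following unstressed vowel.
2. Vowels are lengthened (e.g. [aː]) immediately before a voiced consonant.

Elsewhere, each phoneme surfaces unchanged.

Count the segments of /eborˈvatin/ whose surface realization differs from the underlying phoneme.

Segments that undergo a rule: /e/ → [eː] (rule 2); /o/ → [oː] (rule 2); /t/ → [ɾ] (rule 1); /i/ → [iː] (rule 2).
All other segments surface unchanged.

4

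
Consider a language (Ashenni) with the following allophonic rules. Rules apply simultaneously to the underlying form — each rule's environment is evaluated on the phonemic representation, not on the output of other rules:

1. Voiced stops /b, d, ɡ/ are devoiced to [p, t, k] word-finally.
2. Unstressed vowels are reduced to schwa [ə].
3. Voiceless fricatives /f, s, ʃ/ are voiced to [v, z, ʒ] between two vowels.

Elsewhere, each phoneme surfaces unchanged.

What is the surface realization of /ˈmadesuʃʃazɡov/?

/m/ (word-initial): no rule targets it → [m].
/a/ — between /m/ and /d/; rule 2 does not apply here → [a].
/d/ (between /a/ and /e/) is in the target of rule 1 but the environment (word-finally) is not met → [d].
/e/ meets the environment for rule 2 (in an unstressed syllable) → [ə].
/s/ (between /e/ and /u/): between two vowels, so rule 3 applies → [z].
/u/ (between /s/ and /ʃ/): in an unstressed syllable, so rule 2 applies → [ə].
/ʃ/ — between /u/ and /ʃ/; rule 3 does not apply here → [ʃ].
/ʃ/ — between /ʃ/ and /a/; rule 3 does not apply here → [ʃ].
/a/ (between /ʃ/ and /z/) occurs in an unstressed syllable → [ə] by rule 2.
/z/ — not in any rule's target class → [z].
/ɡ/ (between /z/ and /o/) is in the target of rule 1 but the environment (word-finally) is not met → [ɡ].
Rule 2 applies to /o/ (between /ɡ/ and /v/: in an unstressed syllable) → [ə].
/v/ — not in any rule's target class → [v].

[ˈmadəzəʃʃəzɡəv]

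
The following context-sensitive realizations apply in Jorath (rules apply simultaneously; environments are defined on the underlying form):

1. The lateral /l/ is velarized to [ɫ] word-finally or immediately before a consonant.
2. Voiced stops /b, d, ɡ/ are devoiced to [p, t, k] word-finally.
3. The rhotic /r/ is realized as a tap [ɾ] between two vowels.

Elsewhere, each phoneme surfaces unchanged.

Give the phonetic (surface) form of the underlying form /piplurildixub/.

/p/ (word-initial): no rule targets it → [p].
/i/ (between /p/ and /p/) is unaffected → [i].
/p/ — not in any rule's target class → [p].
/l/ (between /p/ and /u/) is in the target of rule 1 but the environment (word-finally or immediately before a consonant) is not met → [l].
/u/ stays [u].
/r/ (between /u/ and /i/): between two vowels, so rule 3 applies → [ɾ].
/i/ — not in any rule's target class → [i].
/l/ (between /i/ and /d/) occurs word-finally or immediately before a consonant → [ɫ] by rule 1.
/d/ (between /l/ and /i/): rule 2 targets it, but not word-finally → unchanged [d].
/i/ stays [i].
/x/ — not in any rule's target class → [x].
/u/ — not in any rule's target class → [u].
/b/ meets the environment for rule 2 (word-finally) → [p].

[pipluɾiɫdixup]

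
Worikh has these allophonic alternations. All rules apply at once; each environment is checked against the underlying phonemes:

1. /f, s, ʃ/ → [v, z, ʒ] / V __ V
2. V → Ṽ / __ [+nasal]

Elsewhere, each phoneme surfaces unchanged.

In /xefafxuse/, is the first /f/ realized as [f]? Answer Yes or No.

No

/f/ (between /e/ and /a/) occurs between two vowels → [v] by rule 1.
The actual realization is [v], not [f].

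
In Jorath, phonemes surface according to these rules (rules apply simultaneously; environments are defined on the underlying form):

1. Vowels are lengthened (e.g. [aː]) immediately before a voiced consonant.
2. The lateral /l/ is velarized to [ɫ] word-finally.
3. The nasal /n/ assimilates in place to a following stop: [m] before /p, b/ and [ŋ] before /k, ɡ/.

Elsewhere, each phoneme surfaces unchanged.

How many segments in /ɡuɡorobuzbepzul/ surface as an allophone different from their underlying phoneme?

6

Segments that undergo a rule: /u/ → [uː] (rule 1); /o/ → [oː] (rule 1); /o/ → [oː] (rule 1); /u/ → [uː] (rule 1); /u/ → [uː] (rule 1); /l/ → [ɫ] (rule 2).
All other segments surface unchanged.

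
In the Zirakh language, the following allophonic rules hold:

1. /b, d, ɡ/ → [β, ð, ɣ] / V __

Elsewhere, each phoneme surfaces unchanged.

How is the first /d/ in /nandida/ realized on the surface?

[d]

/d/ (between /n/ and /i/) fails the environment for rule 1, so it stays [d].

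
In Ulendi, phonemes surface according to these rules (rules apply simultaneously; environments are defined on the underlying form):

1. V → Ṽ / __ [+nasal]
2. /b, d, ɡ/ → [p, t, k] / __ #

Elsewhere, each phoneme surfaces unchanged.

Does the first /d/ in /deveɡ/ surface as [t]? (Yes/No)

No

/d/ (word-initial) is in the target of rule 2 but the environment (word-finally) is not met → [d].
The actual realization is [d], not [t].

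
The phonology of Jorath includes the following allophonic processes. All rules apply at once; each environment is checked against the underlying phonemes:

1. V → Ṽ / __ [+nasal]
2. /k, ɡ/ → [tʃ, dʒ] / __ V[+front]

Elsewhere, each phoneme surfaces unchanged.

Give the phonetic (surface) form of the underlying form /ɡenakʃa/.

/ɡ/ (word-initial): before a front vowel, so rule 2 applies → [dʒ].
Rule 1 applies to /e/ (between /ɡ/ and /n/: before a nasal consonant) → [ẽ].
/n/ stays [n].
/a/ (between /n/ and /k/) is in the target of rule 1 but the environment (before a nasal consonant) is not met → [a].
/k/ (between /a/ and /ʃ/) fails the environment for rule 2, so it stays [k].
/ʃ/ (between /k/ and /a/) is unaffected → [ʃ].
/a/ (word-final): rule 1 targets it, but not before a nasal consonant → unchanged [a].

[dʒẽnakʃa]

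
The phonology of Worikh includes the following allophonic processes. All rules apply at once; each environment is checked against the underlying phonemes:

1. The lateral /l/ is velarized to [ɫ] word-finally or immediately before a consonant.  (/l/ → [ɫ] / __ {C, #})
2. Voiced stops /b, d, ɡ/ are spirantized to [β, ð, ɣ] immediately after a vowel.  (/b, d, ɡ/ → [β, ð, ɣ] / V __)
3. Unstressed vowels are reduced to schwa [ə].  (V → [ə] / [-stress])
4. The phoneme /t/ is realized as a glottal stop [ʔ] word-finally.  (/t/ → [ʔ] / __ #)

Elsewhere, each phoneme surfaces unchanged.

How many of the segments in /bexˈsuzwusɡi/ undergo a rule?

Segments that undergo a rule: /e/ → [ə] (rule 3); /u/ → [ə] (rule 3); /i/ → [ə] (rule 3).
All other segments surface unchanged.

3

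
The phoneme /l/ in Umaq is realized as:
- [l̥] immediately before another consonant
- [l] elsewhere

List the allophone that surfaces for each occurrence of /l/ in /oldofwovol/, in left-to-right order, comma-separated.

Occurrence 1 (position 2): immediately before another consonant → [l̥].
Occurrence 2 (position 10): no conditioning environment matches → elsewhere allophone [l].

[l̥], [l]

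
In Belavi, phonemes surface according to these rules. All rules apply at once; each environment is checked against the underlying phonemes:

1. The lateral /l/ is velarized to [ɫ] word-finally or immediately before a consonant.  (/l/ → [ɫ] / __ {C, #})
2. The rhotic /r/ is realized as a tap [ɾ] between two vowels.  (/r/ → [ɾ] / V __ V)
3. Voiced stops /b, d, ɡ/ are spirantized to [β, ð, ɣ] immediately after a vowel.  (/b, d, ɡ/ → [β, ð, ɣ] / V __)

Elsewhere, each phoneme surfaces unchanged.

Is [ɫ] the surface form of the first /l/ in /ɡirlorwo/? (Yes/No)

No

/l/ (between /r/ and /o/): rule 1 targets it, but not word-finally or immediately before a consonant → unchanged [l].
The actual realization is [l], not [ɫ].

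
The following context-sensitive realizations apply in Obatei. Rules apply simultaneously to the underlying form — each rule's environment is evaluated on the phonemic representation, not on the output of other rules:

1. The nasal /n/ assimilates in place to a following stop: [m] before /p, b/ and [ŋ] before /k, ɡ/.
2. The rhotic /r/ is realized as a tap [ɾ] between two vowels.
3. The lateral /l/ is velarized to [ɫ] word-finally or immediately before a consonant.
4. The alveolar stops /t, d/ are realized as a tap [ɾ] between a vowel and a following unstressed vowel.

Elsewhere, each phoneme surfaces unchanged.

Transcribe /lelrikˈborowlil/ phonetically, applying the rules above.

[leɫrikˈboɾowliɫ]

/l/ (word-initial): rule 3 targets it, but not word-finally or immediately before a consonant → unchanged [l].
/e/ stays [e].
/l/ meets the environment for rule 3 (word-finally or immediately before a consonant) → [ɫ].
/r/ (between /l/ and /i/) fails the environment for rule 2, so it stays [r].
/i/ — not in any rule's target class → [i].
/k/ stays [k].
/b/ (between /k/ and /o/) is unaffected → [b].
/o/ — not in any rule's target class → [o].
/r/ (between /o/ and /o/): between two vowels, so rule 2 applies → [ɾ].
/o/ stays [o].
/w/ — not in any rule's target class → [w].
/l/ (between /w/ and /i/): rule 3 targets it, but not word-finally or immediately before a consonant → unchanged [l].
/i/ stays [i].
Rule 3 applies to /l/ (word-final: word-finally or immediately before a consonant) → [ɫ].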